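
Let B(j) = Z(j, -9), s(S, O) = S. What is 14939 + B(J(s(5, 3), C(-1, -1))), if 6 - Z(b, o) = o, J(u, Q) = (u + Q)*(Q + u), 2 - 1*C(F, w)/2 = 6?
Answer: 14954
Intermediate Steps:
C(F, w) = -8 (C(F, w) = 4 - 2*6 = 4 - 12 = -8)
J(u, Q) = (Q + u)² (J(u, Q) = (Q + u)*(Q + u) = (Q + u)²)
Z(b, o) = 6 - o
B(j) = 15 (B(j) = 6 - 1*(-9) = 6 + 9 = 15)
14939 + B(J(s(5, 3), C(-1, -1))) = 14939 + 15 = 14954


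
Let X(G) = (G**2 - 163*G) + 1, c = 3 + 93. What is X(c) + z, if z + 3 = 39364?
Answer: 32930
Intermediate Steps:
z = 39361 (z = -3 + 39364 = 39361)
c = 96
X(G) = 1 + G**2 - 163*G
X(c) + z = (1 + 96**2 - 163*96) + 39361 = (1 + 9216 - 15648) + 39361 = -6431 + 39361 = 32930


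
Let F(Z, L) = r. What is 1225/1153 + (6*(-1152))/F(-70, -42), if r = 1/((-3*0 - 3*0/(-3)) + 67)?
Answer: -533957687/1153 ≈ -4.6310e+5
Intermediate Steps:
r = 1/67 (r = 1/((0 + 0*(-1/3)) + 67) = 1/((0 + 0) + 67) = 1/(0 + 67) = 1/67 ≈ 0.014925)
F(Z, L) = 1/67
1225/1153 + (6*(-1152))/F(-70, -42) = 1225/1153 + (6*(-1152))/(1/67) = 1225*(1/1153) - 6912*67 = 1225/1153 - 463104 = -533957687/1153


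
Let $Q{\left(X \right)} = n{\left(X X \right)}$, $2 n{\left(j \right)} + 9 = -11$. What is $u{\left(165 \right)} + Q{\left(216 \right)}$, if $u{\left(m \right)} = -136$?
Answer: $-146$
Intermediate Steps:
$n{\left(j \right)} = -10$ ($n{\left(j \right)} = - \frac{9}{2} + \frac{1}{2} \left(-11\right) = - \frac{9}{2} - \frac{11}{2} = -10$)
$Q{\left(X \right)} = -10$
$u{\left(165 \right)} + Q{\left(216 \right)} = -136 - 10 = -146$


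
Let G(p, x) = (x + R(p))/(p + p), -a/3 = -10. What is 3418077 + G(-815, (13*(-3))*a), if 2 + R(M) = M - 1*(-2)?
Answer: 1114293499/326 ≈ 3.4181e+6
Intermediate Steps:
a = 30 (a = -3*(-10) = 30)
R(M) = M (R(M) = -2 + (M - 1*(-2)) = -2 + (M + 2) = -2 + (2 + M) = M)
G(p, x) = (p + x)/(2*p) (G(p, x) = (x + p)/(p + p) = (p + x)/((2*p)) = (p + x)*(1/(2*p)) = (p + x)/(2*p))
3418077 + G(-815, (13*(-3))*a) = 3418077 + (1/2)*(-815 + (13*(-3))*30)/(-815) = 3418077 + (1/2)*(-1/815)*(-815 - 39*30) = 3418077 + (1/2)*(-1/815)*(-815 - 1170) = 3418077 + (1/2)*(-1/815)*(-1985) = 3418077 + 397/326 = 1114293499/326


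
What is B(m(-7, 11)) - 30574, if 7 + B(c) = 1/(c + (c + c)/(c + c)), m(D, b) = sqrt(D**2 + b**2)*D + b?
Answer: -125168039/4093 - 7*sqrt(170)/8186 ≈ -30581.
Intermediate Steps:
m(D, b) = b + D*sqrt(D**2 + b**2) (m(D, b) = D*sqrt(D**2 + b**2) + b = b + D*sqrt(D**2 + b**2))
B(c) = -7 + 1/(1 + c) (B(c) = -7 + 1/(c + (c + c)/(c + c)) = -7 + 1/(c + (2*c)/((2*c))) = -7 + 1/(c + (2*c)*(1/(2*c))) = -7 + 1/(c + 1) = -7 + 1/(1 + c))
B(m(-7, 11)) - 30574 = (-6 - 7*(11 - 7*sqrt((-7)**2 + 11**2)))/(1 + (11 - 7*sqrt((-7)**2 + 11**2))) - 30574 = (-6 - 7*(11 - 7*sqrt(49 + 121)))/(1 + (11 - 7*sqrt(49 + 121))) - 30574 = (-6 - 7*(11 - 7*sqrt(170)))/(1 + (11 - 7*sqrt(170))) - 30574 = (-6 + (-77 + 49*sqrt(170)))/(12 - 7*sqrt(170)) - 30574 = (-83 + 49*sqrt(170))/(12 - 7*sqrt(170)) - 30574 = -30574 + (-83 + 49*sqrt(170))/(12 - 7*sqrt(170))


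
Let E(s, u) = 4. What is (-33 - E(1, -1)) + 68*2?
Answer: 99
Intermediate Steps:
(-33 - E(1, -1)) + 68*2 = (-33 - 1*4) + 68*2 = (-33 - 4) + 136 = -37 + 136 = 99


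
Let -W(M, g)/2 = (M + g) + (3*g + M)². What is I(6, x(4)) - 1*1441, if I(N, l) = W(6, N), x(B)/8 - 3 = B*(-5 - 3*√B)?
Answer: -2617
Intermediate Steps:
W(M, g) = -2*M - 2*g - 2*(M + 3*g)² (W(M, g) = -2*((M + g) + (3*g + M)²) = -2*((M + g) + (M + 3*g)²) = -2*(M + g + (M + 3*g)²) = -2*M - 2*g - 2*(M + 3*g)²)
x(B) = 24 + 8*B*(-5 - 3*√B) (x(B) = 24 + 8*(B*(-5 - 3*√B)) = 24 + 8*B*(-5 - 3*√B))
I(N, l) = -12 - 2*N - 2*(6 + 3*N)² (I(N, l) = -2*6 - 2*N - 2*(6 + 3*N)² = -12 - 2*N - 2*(6 + 3*N)²)
I(6, x(4)) - 1*1441 = (-84 - 74*6 - 18*6²) - 1*1441 = (-84 - 444 - 18*36) - 1441 = (-84 - 444 - 648) - 1441 = -1176 - 1441 = -2617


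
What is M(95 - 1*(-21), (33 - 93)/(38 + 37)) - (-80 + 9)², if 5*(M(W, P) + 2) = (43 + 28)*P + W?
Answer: -125779/25 ≈ -5031.2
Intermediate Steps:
M(W, P) = -2 + W/5 + 71*P/5 (M(W, P) = -2 + ((43 + 28)*P + W)/5 = -2 + (71*P + W)/5 = -2 + (W + 71*P)/5 = -2 + (W/5 + 71*P/5) = -2 + W/5 + 71*P/5)
M(95 - 1*(-21), (33 - 93)/(38 + 37)) - (-80 + 9)² = (-2 + (95 - 1*(-21))/5 + 71*((33 - 93)/(38 + 37))/5) - (-80 + 9)² = (-2 + (95 + 21)/5 + 71*(-60/75)/5) - 1*(-71)² = (-2 + (⅕)*116 + 71*(-60*1/75)/5) - 1*5041 = (-2 + 116/5 + (71/5)*(-⅘)) - 5041 = (-2 + 116/5 - 284/25) - 5041 = 246/25 - 5041 = -125779/25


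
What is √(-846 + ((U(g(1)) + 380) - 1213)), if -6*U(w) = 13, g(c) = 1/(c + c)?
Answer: I*√60522/6 ≈ 41.002*I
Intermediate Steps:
g(c) = 1/(2*c)
U(w) = -13/6 (U(w) = -⅙*13 = -13/6)
√(-846 + ((U(g(1)) + 380) - 1213)) = √(-846 + ((-13/6 + 380) - 1213)) = √(-846 + (2267/6 - 1213)) = √(-846 - 5011/6) = √(-10087/6) = I*√60522/6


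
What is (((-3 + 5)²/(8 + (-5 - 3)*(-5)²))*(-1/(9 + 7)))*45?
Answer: 15/256 ≈ 0.058594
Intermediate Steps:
(((-3 + 5)²/(8 + (-5 - 3)*(-5)²))*(-1/(9 + 7)))*45 = ((2²/(8 - 8*25))*(-1/16))*45 = ((4/(8 - 200))*((1/16)*(-1)))*45 = ((4/(-192))*(-1/16))*45 = ((4*(-1/192))*(-1/16))*45 = -1/48*(-1/16)*45 = (1/768)*45 = 15/256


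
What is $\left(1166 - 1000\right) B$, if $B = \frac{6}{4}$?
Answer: $249$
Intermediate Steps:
$B = \frac{3}{2}$ ($B = 6 \cdot \frac{1}{4} = \frac{3}{2} \approx 1.5$)
$\left(1166 - 1000\right) B = \left(1166 - 1000\right) \frac{3}{2} = 166 \cdot \frac{3}{2} = 249$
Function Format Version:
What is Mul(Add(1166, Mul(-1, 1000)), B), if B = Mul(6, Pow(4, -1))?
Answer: 249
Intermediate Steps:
B = Rational(3, 2) (B = Mul(6, Rational(1, 4)) = Rational(3, 2) ≈ 1.5000)
Mul(Add(1166, Mul(-1, 1000)), B) = Mul(Add(1166, Mul(-1, 1000)), Rational(3, 2)) = Mul(Add(1166, -1000), Rational(3, 2)) = Mul(166, Rational(3, 2)) = 249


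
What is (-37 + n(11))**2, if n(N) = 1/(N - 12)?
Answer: 1444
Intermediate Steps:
n(N) = 1/(-12 + N)
(-37 + n(11))**2 = (-37 + 1/(-12 + 11))**2 = (-37 + 1/(-1))**2 = (-37 - 1)**2 = (-38)**2 = 1444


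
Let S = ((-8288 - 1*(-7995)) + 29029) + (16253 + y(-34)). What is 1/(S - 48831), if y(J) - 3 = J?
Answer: -1/3873 ≈ -0.00025820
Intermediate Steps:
y(J) = 3 + J
S = 44958 (S = ((-8288 - 1*(-7995)) + 29029) + (16253 + (3 - 34)) = ((-8288 + 7995) + 29029) + (16253 - 31) = (-293 + 29029) + 16222 = 28736 + 16222 = 44958)
1/(S - 48831) = 1/(44958 - 48831) = 1/(-3873) = -1/3873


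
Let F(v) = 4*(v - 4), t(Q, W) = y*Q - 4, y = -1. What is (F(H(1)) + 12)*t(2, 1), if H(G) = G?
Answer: 0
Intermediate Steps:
t(Q, W) = -4 - Q (t(Q, W) = -Q - 4 = -4 - Q)
F(v) = -16 + 4*v (F(v) = 4*(-4 + v) = -16 + 4*v)
(F(H(1)) + 12)*t(2, 1) = ((-16 + 4*1) + 12)*(-4 - 1*2) = ((-16 + 4) + 12)*(-4 - 2) = (-12 + 12)*(-6) = 0*(-6) = 0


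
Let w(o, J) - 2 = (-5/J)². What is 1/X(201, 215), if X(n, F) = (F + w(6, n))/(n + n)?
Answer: 8120601/4383521 ≈ 1.8525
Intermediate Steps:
w(o, J) = 2 + 25/J² (w(o, J) = 2 + (-5/J)² = 2 + 25/J²)
X(n, F) = (2 + F + 25/n²)/(2*n) (X(n, F) = (F + (2 + 25/n²))/(n + n) = (2 + F + 25/n²)/((2*n)) = (2 + F + 25/n²)*(1/(2*n)) = (2 + F + 25/n²)/(2*n))
1/X(201, 215) = 1/(1/201 + (25/2)/201³ + (½)*215/201) = 1/(1/201 + (25/2)*(1/8120601) + (½)*215*(1/201)) = 1/(1/201 + 25/16241202 + 215/402) = 1/(4383521/8120601) = 8120601/4383521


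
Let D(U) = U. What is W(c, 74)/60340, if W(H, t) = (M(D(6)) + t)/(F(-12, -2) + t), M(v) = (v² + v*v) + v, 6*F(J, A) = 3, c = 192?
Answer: 76/2247665 ≈ 3.3813e-5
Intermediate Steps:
F(J, A) = ½ (F(J, A) = (⅙)*3 = ½)
M(v) = v + 2*v² (M(v) = (v² + v²) + v = 2*v² + v = v + 2*v²)
W(H, t) = (78 + t)/(½ + t) (W(H, t) = (6*(1 + 2*6) + t)/(½ + t) = (6*(1 + 12) + t)/(½ + t) = (6*13 + t)/(½ + t) = (78 + t)/(½ + t))
W(c, 74)/60340 = (2*(78 + 74)/(1 + 2*74))/60340 = (2*152/(1 + 148))*(1/60340) = (2*152/149)*(1/60340) = (2*(1/149)*152)*(1/60340) = (304/149)*(1/60340) = 76/2247665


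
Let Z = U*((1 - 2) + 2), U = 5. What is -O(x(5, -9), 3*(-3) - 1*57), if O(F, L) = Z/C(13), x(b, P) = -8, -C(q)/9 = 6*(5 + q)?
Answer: 5/972 ≈ 0.0051440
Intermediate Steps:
Z = 5 (Z = 5*((1 - 2) + 2) = 5*(-1 + 2) = 5*1 = 5)
C(q) = -270 - 54*q (C(q) = -54*(5 + q) = -9*(30 + 6*q) = -270 - 54*q)
O(F, L) = -5/972 (O(F, L) = 5/(-270 - 54*13) = 5/(-270 - 702) = 5/(-972) = 5*(-1/972) = -5/972)
-O(x(5, -9), 3*(-3) - 1*57) = -1*(-5/972) = 5/972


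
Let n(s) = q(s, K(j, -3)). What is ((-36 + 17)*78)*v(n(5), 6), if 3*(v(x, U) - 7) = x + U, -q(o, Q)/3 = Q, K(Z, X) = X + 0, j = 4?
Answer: -17784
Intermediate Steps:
K(Z, X) = X
q(o, Q) = -3*Q
n(s) = 9 (n(s) = -3*(-3) = 9)
v(x, U) = 7 + U/3 + x/3 (v(x, U) = 7 + (x + U)/3 = 7 + (U + x)/3 = 7 + (U/3 + x/3) = 7 + U/3 + x/3)
((-36 + 17)*78)*v(n(5), 6) = ((-36 + 17)*78)*(7 + (⅓)*6 + (⅓)*9) = (-19*78)*(7 + 2 + 3) = -1482*12 = -17784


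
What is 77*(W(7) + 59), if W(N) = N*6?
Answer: 7777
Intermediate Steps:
W(N) = 6*N
77*(W(7) + 59) = 77*(6*7 + 59) = 77*(42 + 59) = 77*101 = 7777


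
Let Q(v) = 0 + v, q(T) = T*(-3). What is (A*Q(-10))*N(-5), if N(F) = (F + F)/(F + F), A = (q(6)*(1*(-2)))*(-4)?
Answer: 1440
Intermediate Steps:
q(T) = -3*T
Q(v) = v
A = -144 (A = ((-3*6)*(1*(-2)))*(-4) = -18*(-2)*(-4) = 36*(-4) = -144)
N(F) = 1 (N(F) = (2*F)/((2*F)) = (2*F)*(1/(2*F)) = 1)
(A*Q(-10))*N(-5) = -144*(-10)*1 = 1440*1 = 1440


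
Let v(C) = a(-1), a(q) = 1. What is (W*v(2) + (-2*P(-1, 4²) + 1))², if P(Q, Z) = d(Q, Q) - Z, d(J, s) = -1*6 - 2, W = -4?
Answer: 2025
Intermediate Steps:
d(J, s) = -8 (d(J, s) = -6 - 2 = -8)
v(C) = 1
P(Q, Z) = -8 - Z
(W*v(2) + (-2*P(-1, 4²) + 1))² = (-4*1 + (-2*(-8 - 1*4²) + 1))² = (-4 + (-2*(-8 - 1*16) + 1))² = (-4 + (-2*(-8 - 16) + 1))² = (-4 + (-2*(-24) + 1))² = (-4 + (48 + 1))² = (-4 + 49)² = 45² = 2025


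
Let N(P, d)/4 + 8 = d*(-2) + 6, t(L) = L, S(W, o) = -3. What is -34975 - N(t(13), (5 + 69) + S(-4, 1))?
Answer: -34399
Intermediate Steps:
N(P, d) = -8 - 8*d (N(P, d) = -32 + 4*(d*(-2) + 6) = -32 + 4*(-2*d + 6) = -32 + 4*(6 - 2*d) = -32 + (24 - 8*d) = -8 - 8*d)
-34975 - N(t(13), (5 + 69) + S(-4, 1)) = -34975 - (-8 - 8*((5 + 69) - 3)) = -34975 - (-8 - 8*(74 - 3)) = -34975 - (-8 - 8*71) = -34975 - (-8 - 568) = -34975 - 1*(-576) = -34975 + 576 = -34399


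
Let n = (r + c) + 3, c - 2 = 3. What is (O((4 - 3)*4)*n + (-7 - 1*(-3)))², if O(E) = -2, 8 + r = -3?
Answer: 4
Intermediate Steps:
r = -11 (r = -8 - 3 = -11)
c = 5 (c = 2 + 3 = 5)
n = -3 (n = (-11 + 5) + 3 = -6 + 3 = -3)
(O((4 - 3)*4)*n + (-7 - 1*(-3)))² = (-2*(-3) + (-7 - 1*(-3)))² = (6 + (-7 + 3))² = (6 - 4)² = 2² = 4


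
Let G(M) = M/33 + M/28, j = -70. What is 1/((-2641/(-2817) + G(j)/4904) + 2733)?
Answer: 303920496/830899361381 ≈ 0.00036577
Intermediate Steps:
G(M) = 61*M/924 (G(M) = M*(1/33) + M*(1/28) = M/33 + M/28 = 61*M/924)
1/((-2641/(-2817) + G(j)/4904) + 2733) = 1/((-2641/(-2817) + ((61/924)*(-70))/4904) + 2733) = 1/((-2641*(-1/2817) - 305/66*1/4904) + 2733) = 1/((2641/2817 - 305/323664) + 2733) = 1/(284645813/303920496 + 2733) = 1/(830899361381/303920496) = 303920496/830899361381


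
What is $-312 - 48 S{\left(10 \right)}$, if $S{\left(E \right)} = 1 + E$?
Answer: $-840$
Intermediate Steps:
$-312 - 48 S{\left(10 \right)} = -312 - 48 \left(1 + 10\right) = -312 - 528 = -840$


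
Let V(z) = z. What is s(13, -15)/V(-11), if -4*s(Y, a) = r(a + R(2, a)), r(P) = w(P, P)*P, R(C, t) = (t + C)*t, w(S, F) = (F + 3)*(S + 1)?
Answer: 1490535/11 ≈ 1.3550e+5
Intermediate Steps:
w(S, F) = (1 + S)*(3 + F) (w(S, F) = (3 + F)*(1 + S) = (1 + S)*(3 + F))
R(C, t) = t*(C + t) (R(C, t) = (C + t)*t = t*(C + t))
r(P) = P*(3 + P² + 4*P) (r(P) = (3 + P + 3*P + P*P)*P = (3 + P + 3*P + P²)*P = (3 + P² + 4*P)*P = P*(3 + P² + 4*P))
s(Y, a) = -(a + a*(2 + a))*(3 + (a + a*(2 + a))² + 4*a + 4*a*(2 + a))/4 (s(Y, a) = -(a + a*(2 + a))*(3 + (a + a*(2 + a))² + 4*(a + a*(2 + a)))/4 = -(a + a*(2 + a))*(3 + (a + a*(2 + a))² + (4*a + 4*a*(2 + a)))/4 = -(a + a*(2 + a))*(3 + (a + a*(2 + a))² + 4*a + 4*a*(2 + a))/4)
s(13, -15)/V(-11) = -¼*(-15)*(3 - 15)*(3 + 4*(-15) + (-15)²*(3 - 15)² + 4*(-15)*(2 - 15))/(-11) = -¼*(-15)*(-12)*(3 - 60 + 225*(-12)² + 4*(-15)*(-13))*(-1/11) = -¼*(-15)*(-12)*(3 - 60 + 225*144 + 780)*(-1/11) = -¼*(-15)*(-12)*(3 - 60 + 32400 + 780)*(-1/11) = -¼*(-15)*(-12)*33123*(-1/11) = -1490535*(-1/11) = 1490535/11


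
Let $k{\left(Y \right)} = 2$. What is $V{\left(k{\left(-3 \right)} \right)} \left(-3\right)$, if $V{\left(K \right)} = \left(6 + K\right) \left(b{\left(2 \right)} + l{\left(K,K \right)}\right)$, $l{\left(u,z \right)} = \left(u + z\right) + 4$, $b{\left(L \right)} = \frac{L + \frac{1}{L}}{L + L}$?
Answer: $-207$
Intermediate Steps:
$b{\left(L \right)} = \frac{L + \frac{1}{L}}{2 L}$
$l{\left(u,z \right)} = 4 + u + z$
$V{\left(K \right)} = \left(6 + K\right) \left(\frac{37}{8} + 2 K\right)$ ($V{\left(K \right)} = \left(6 + K\right) \left(\frac{1 + 2^{2}}{2 \cdot 4} + \left(4 + K + K\right)\right) = \left(6 + K\right) \left(\frac{1}{2} \cdot \frac{1}{4} \left(1 + 4\right) + \left(4 + 2 K\right)\right) = \left(6 + K\right) \left(\frac{1}{2} \cdot \frac{1}{4} \cdot 5 + \left(4 + 2 K\right)\right) = \left(6 + K\right) \left(\frac{5}{8} + \left(4 + 2 K\right)\right) = \left(6 + K\right) \left(\frac{37}{8} + 2 K\right)$)
$V{\left(k{\left(-3 \right)} \right)} \left(-3\right) = \left(\frac{111}{4} + 2 \cdot 2^{2} + \frac{133}{8} \cdot 2\right) \left(-3\right) = \left(\frac{111}{4} + 2 \cdot 4 + \frac{133}{4}\right) \left(-3\right) = \left(\frac{111}{4} + 8 + \frac{133}{4}\right) \left(-3\right) = 69 \left(-3\right) = -207$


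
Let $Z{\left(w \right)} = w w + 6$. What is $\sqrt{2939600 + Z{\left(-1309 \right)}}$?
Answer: $\sqrt{4653087} \approx 2157.1$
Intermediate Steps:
$Z{\left(w \right)} = 6 + w^{2}$ ($Z{\left(w \right)} = w^{2} + 6 = 6 + w^{2}$)
$\sqrt{2939600 + Z{\left(-1309 \right)}} = \sqrt{2939600 + \left(6 + \left(-1309\right)^{2}\right)} = \sqrt{2939600 + \left(6 + 1713481\right)} = \sqrt{2939600 + 1713487} = \sqrt{4653087}$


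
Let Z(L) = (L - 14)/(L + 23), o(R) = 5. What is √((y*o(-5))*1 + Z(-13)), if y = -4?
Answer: I*√2270/10 ≈ 4.7645*I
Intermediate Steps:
Z(L) = (-14 + L)/(23 + L)
√((y*o(-5))*1 + Z(-13)) = √(-4*5*1 + (-14 - 13)/(23 - 13)) = √(-20*1 - 27/10) = √(-20 + (⅒)*(-27)) = √(-20 - 27/10) = √(-227/10) = I*√2270/10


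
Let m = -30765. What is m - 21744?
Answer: -52509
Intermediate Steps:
m - 21744 = -30765 - 21744 = -52509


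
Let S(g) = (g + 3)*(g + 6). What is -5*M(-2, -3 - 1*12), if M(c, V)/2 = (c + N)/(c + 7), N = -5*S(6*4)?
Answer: 8104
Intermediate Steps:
S(g) = (3 + g)*(6 + g)
N = -4050 (N = -5*(18 + (6*4)² + 9*(6*4)) = -5*(18 + 24² + 9*24) = -5*(18 + 576 + 216) = -5*810 = -4050)
M(c, V) = 2*(-4050 + c)/(7 + c) (M(c, V) = 2*((c - 4050)/(c + 7)) = 2*((-4050 + c)/(7 + c)) = 2*(-4050 + c)/(7 + c))
-5*M(-2, -3 - 1*12) = -10*(-4050 - 2)/(7 - 2) = -10*(-4052)/5 = -5*(-8104/5) = 8104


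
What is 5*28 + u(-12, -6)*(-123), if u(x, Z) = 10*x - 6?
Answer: 15638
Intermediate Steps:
u(x, Z) = -6 + 10*x
5*28 + u(-12, -6)*(-123) = 5*28 + (-6 + 10*(-12))*(-123) = 140 + (-6 - 120)*(-123) = 140 - 126*(-123) = 140 + 15498 = 15638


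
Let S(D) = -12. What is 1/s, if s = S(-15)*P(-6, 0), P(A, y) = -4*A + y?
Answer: -1/288 ≈ -0.0034722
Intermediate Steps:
P(A, y) = y - 4*A
s = -288 (s = -12*(0 - 4*(-6)) = -12*(0 + 24) = -12*24 = -288)
1/s = 1/(-288) = -1/288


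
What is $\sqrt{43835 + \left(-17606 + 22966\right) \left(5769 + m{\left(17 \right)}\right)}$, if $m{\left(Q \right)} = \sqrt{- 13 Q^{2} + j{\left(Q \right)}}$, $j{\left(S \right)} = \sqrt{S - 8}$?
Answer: $\sqrt{30965675 + 5360 i \sqrt{3754}} \approx 5564.8 + 29.51 i$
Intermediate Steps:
$j{\left(S \right)} = \sqrt{-8 + S}$
$m{\left(Q \right)} = \sqrt{\sqrt{-8 + Q} - 13 Q^{2}}$ ($m{\left(Q \right)} = \sqrt{- 13 Q^{2} + \sqrt{-8 + Q}} = \sqrt{\sqrt{-8 + Q} - 13 Q^{2}}$)
$\sqrt{43835 + \left(-17606 + 22966\right) \left(5769 + m{\left(17 \right)}\right)} = \sqrt{43835 + \left(-17606 + 22966\right) \left(5769 + \sqrt{\sqrt{-8 + 17} - 13 \cdot 17^{2}}\right)} = \sqrt{43835 + 5360 \left(5769 + \sqrt{\sqrt{9} - 3757}\right)} = \sqrt{43835 + 5360 \left(5769 + \sqrt{3 - 3757}\right)} = \sqrt{43835 + 5360 \left(5769 + \sqrt{-3754}\right)} = \sqrt{43835 + 5360 \left(5769 + i \sqrt{3754}\right)} = \sqrt{43835 + \left(30921840 + 5360 i \sqrt{3754}\right)} = \sqrt{30965675 + 5360 i \sqrt{3754}}$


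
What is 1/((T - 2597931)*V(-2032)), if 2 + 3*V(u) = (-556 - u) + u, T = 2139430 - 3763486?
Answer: 1/785289582 ≈ 1.2734e-9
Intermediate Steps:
T = -1624056
V(u) = -186 (V(u) = -2/3 + ((-556 - u) + u)/3 = -2/3 + (1/3)*(-556) = -2/3 - 556/3 = -186)
1/((T - 2597931)*V(-2032)) = 1/(-1624056 - 2597931*(-186)) = -1/186/(-4221987) = -1/4221987*(-1/186) = 1/785289582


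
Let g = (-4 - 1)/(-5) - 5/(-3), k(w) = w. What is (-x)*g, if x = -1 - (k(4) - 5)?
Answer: 0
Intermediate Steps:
g = 8/3 (g = -5*(-⅕) - 5*(-⅓) = 1 + 5/3 = 8/3 ≈ 2.6667)
x = 0 (x = -1 - (4 - 5) = -1 - (-1) = -1 - 1*(-1) = -1 + 1 = 0)
(-x)*g = -1*0*(8/3) = 0*(8/3) = 0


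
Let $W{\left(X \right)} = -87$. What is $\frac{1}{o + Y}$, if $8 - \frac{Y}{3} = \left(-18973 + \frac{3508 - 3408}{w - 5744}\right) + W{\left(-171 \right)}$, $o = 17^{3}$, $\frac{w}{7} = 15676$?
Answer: $\frac{25997}{1614855574} \approx 1.6099 \cdot 10^{-5}$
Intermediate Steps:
$w = 109732$ ($w = 7 \cdot 15676 = 109732$)
$o = 4913$
$Y = \frac{1487132313}{25997}$ ($Y = 24 - 3 \left(\left(-18973 + \frac{3508 - 3408}{109732 - 5744}\right) - 87\right) = 24 - 3 \left(\left(-18973 + \frac{100}{103988}\right) - 87\right) = 24 - 3 \left(\left(-18973 + 100 \cdot \frac{1}{103988}\right) - 87\right) = 24 - 3 \left(\left(-18973 + \frac{25}{25997}\right) - 87\right) = 24 - 3 \left(- \frac{493241056}{25997} - 87\right) = 24 - - \frac{1486508385}{25997} = 24 + \frac{1486508385}{25997} = \frac{1487132313}{25997} \approx 57204.0$)
$\frac{1}{o + Y} = \frac{1}{4913 + \frac{1487132313}{25997}} = \frac{1}{\frac{1614855574}{25997}} = \frac{25997}{1614855574}$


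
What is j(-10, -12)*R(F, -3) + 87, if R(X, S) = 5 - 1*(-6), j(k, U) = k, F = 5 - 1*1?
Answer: -23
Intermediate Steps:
F = 4 (F = 5 - 1 = 4)
R(X, S) = 11 (R(X, S) = 5 + 6 = 11)
j(-10, -12)*R(F, -3) + 87 = -10*11 + 87 = -110 + 87 = -23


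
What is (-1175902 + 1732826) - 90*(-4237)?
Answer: 938254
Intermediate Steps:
(-1175902 + 1732826) - 90*(-4237) = 556924 + 381330 = 938254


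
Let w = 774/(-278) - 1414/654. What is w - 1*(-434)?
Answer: 19501780/45453 ≈ 429.05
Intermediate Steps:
w = -224822/45453 (w = 774*(-1/278) - 1414*1/654 = -387/139 - 707/327 = -224822/45453 ≈ -4.9463)
w - 1*(-434) = -224822/45453 - 1*(-434) = -224822/45453 + 434 = 19501780/45453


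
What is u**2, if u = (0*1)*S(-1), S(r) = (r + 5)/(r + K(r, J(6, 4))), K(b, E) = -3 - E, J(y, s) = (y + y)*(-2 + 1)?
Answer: 0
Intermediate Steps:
J(y, s) = -2*y (J(y, s) = (2*y)*(-1) = -2*y)
S(r) = (5 + r)/(9 + r) (S(r) = (r + 5)/(r + (-3 - (-2)*6)) = (5 + r)/(r + (-3 - 1*(-12))) = (5 + r)/(r + (-3 + 12)) = (5 + r)/(r + 9) = (5 + r)/(9 + r))
u = 0 (u = (0*1)*((5 - 1)/(9 - 1)) = 0*(4/8) = 0*((1/8)*4) = 0*(1/2) = 0)
u**2 = 0**2 = 0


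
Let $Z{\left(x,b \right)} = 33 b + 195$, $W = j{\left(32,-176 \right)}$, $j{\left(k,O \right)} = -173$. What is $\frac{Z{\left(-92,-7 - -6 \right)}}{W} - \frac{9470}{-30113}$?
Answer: $- \frac{3239996}{5209549} \approx -0.62193$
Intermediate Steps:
$W = -173$
$Z{\left(x,b \right)} = 195 + 33 b$
$\frac{Z{\left(-92,-7 - -6 \right)}}{W} - \frac{9470}{-30113} = \frac{195 + 33 \left(-7 - -6\right)}{-173} - \frac{9470}{-30113} = \left(195 + 33 \left(-7 + 6\right)\right) \left(- \frac{1}{173}\right) - - \frac{9470}{30113} = \left(195 + 33 \left(-1\right)\right) \left(- \frac{1}{173}\right) + \frac{9470}{30113} = \left(195 - 33\right) \left(- \frac{1}{173}\right) + \frac{9470}{30113} = 162 \left(- \frac{1}{173}\right) + \frac{9470}{30113} = - \frac{162}{173} + \frac{9470}{30113} = - \frac{3239996}{5209549}$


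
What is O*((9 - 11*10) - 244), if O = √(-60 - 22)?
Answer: -345*I*√82 ≈ -3124.1*I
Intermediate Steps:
O = I*√82 (O = √(-82) = I*√82 ≈ 9.0554*I)
O*((9 - 11*10) - 244) = (I*√82)*((9 - 11*10) - 244) = (I*√82)*((9 - 110) - 244) = (I*√82)*(-101 - 244) = (I*√82)*(-345) = -345*I*√82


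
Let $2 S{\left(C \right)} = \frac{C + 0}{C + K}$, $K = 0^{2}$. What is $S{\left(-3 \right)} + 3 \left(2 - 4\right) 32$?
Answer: $- \frac{383}{2} \approx -191.5$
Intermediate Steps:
$K = 0$
$S{\left(C \right)} = \frac{1}{2}$ ($S{\left(C \right)} = \frac{\left(C + 0\right) \frac{1}{C + 0}}{2} = \frac{C \frac{1}{C}}{2} = \frac{1}{2} \cdot 1 = \frac{1}{2}$)
$S{\left(-3 \right)} + 3 \left(2 - 4\right) 32 = \frac{1}{2} + 3 \left(2 - 4\right) 32 = \frac{1}{2} + 3 \left(-2\right) 32 = \frac{1}{2} - 192 = - \frac{383}{2}$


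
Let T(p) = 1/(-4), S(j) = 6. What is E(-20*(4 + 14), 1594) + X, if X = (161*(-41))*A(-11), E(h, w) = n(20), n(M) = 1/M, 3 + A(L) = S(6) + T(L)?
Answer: -181527/10 ≈ -18153.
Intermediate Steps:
T(p) = -1/4
A(L) = 11/4 (A(L) = -3 + (6 - 1/4) = -3 + 23/4 = 11/4)
E(h, w) = 1/20
X = -72611/4 (X = (161*(-41))*(11/4) = -6601*11/4 = -72611/4 ≈ -18153.)
E(-20*(4 + 14), 1594) + X = 1/20 - 72611/4 = -181527/10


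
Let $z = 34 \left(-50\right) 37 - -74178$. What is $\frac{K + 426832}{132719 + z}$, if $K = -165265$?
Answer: $\frac{87189}{47999} \approx 1.8165$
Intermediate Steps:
$z = 11278$ ($z = \left(-1700\right) 37 + 74178 = -62900 + 74178 = 11278$)
$\frac{K + 426832}{132719 + z} = \frac{-165265 + 426832}{132719 + 11278} = \frac{261567}{143997} = 261567 \cdot \frac{1}{143997} = \frac{87189}{47999}$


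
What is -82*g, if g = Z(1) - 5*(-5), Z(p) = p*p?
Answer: -2132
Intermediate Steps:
Z(p) = p**2
g = 26 (g = 1**2 - 5*(-5) = 1 + 25 = 26)
-82*g = -82*26 = -2132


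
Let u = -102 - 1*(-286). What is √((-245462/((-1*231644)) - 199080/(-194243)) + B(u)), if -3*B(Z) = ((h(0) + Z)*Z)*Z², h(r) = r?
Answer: I*√724891918833011904181264326/1377404862 ≈ 19547.0*I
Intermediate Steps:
u = 184 (u = -102 + 286 = 184)
B(Z) = -Z⁴/3 (B(Z) = -(0 + Z)*Z*Z²/3 = -Z*Z*Z²/3 = -Z²*Z²/3 = -Z⁴/3)
√((-245462/((-1*231644)) - 199080/(-194243)) + B(u)) = √((-245462/((-1*231644)) - 199080/(-194243)) - ⅓*184⁴) = √((-245462/(-231644) - 199080*(-1/194243)) - ⅓*1146228736) = √((-245462*(-1/231644) + 28440/27749) - 1146228736/3) = √((17533/16546 + 28440/27749) - 1146228736/3) = √(957091457/459134954 - 1146228736/3) = √(-526273675105563773/1377404862) = I*√724891918833011904181264326/1377404862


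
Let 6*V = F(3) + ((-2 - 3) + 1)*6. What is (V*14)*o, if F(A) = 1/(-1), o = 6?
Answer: -350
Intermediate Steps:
F(A) = -1 (F(A) = 1*(-1) = -1)
V = -25/6 (V = (-1 + ((-2 - 3) + 1)*6)/6 = (-1 + (-5 + 1)*6)/6 = (-1 - 4*6)/6 = (-1 - 24)/6 = (⅙)*(-25) = -25/6 ≈ -4.1667)
(V*14)*o = -25/6*14*6 = -175/3*6 = -350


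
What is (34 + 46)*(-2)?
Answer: -160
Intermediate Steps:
(34 + 46)*(-2) = 80*(-2) = -160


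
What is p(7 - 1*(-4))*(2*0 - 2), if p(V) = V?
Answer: -22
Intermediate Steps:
p(7 - 1*(-4))*(2*0 - 2) = (7 - 1*(-4))*(2*0 - 2) = (7 + 4)*(0 - 2) = 11*(-2) = -22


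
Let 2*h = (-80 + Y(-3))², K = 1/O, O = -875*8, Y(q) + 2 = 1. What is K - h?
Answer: -22963501/7000 ≈ -3280.5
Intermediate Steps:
Y(q) = -1 (Y(q) = -2 + 1 = -1)
O = -7000
K = -1/7000 (K = 1/(-7000) = -1/7000 ≈ -0.00014286)
h = 6561/2 (h = (-80 - 1)²/2 = (½)*(-81)² = (½)*6561 = 6561/2 ≈ 3280.5)
K - h = -1/7000 - 1*6561/2 = -1/7000 - 6561/2 = -22963501/7000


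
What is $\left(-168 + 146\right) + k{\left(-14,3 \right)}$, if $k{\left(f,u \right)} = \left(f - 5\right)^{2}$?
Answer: $339$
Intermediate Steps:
$k{\left(f,u \right)} = \left(-5 + f\right)^{2}$
$\left(-168 + 146\right) + k{\left(-14,3 \right)} = \left(-168 + 146\right) + \left(-5 - 14\right)^{2} = -22 + \left(-19\right)^{2} = -22 + 361 = 339$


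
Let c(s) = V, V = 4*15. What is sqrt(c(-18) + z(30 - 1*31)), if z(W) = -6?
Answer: 3*sqrt(6) ≈ 7.3485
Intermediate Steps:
V = 60
c(s) = 60
sqrt(c(-18) + z(30 - 1*31)) = sqrt(60 - 6) = sqrt(54) = 3*sqrt(6)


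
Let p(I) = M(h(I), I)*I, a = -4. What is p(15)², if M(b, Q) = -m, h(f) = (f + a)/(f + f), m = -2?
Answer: 900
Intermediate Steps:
h(f) = (-4 + f)/(2*f) (h(f) = (f - 4)/(f + f) = (-4 + f)/((2*f)) = (-4 + f)*(1/(2*f)) = (-4 + f)/(2*f))
M(b, Q) = 2 (M(b, Q) = -1*(-2) = 2)
p(I) = 2*I
p(15)² = (2*15)² = 30² = 900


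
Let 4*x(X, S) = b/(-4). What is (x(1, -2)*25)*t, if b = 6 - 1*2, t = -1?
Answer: 25/4 ≈ 6.2500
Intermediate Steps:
b = 4 (b = 6 - 2 = 4)
x(X, S) = -¼ (x(X, S) = (4/(-4))/4 = (4*(-¼))/4 = (¼)*(-1) = -¼)
(x(1, -2)*25)*t = -¼*25*(-1) = -25/4*(-1) = 25/4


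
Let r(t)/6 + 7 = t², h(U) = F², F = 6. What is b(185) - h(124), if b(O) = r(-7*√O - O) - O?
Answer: 259477 + 15540*√185 ≈ 4.7084e+5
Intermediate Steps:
h(U) = 36 (h(U) = 6² = 36)
r(t) = -42 + 6*t²
b(O) = -42 - O + 6*(-O - 7*√O)² (b(O) = (-42 + 6*(-7*√O - O)²) - O = (-42 + 6*(-O - 7*√O)²) - O = -42 - O + 6*(-O - 7*√O)²)
b(185) - h(124) = (-42 - 1*185 + 6*(185 + 7*√185)²) - 1*36 = (-42 - 185 + 6*(185 + 7*√185)²) - 36 = (-227 + 6*(185 + 7*√185)²) - 36 = -263 + 6*(185 + 7*√185)²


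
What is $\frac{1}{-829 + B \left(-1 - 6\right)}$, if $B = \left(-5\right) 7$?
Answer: $- \frac{1}{584} \approx -0.0017123$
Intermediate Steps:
$B = -35$
$\frac{1}{-829 + B \left(-1 - 6\right)} = \frac{1}{-829 - 35 \left(-1 - 6\right)} = \frac{1}{-829 - -245} = \frac{1}{-829 + 245} = \frac{1}{-584} = - \frac{1}{584}$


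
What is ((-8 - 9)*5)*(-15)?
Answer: 1275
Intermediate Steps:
((-8 - 9)*5)*(-15) = -17*5*(-15) = -85*(-15) = 1275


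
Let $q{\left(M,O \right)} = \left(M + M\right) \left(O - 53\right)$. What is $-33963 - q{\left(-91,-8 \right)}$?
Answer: $-45065$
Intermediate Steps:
$q{\left(M,O \right)} = 2 M \left(-53 + O\right)$
$-33963 - q{\left(-91,-8 \right)} = -33963 - 2 \left(-91\right) \left(-53 - 8\right) = -33963 - 2 \left(-91\right) \left(-61\right) = -33963 - 11102 = -45065$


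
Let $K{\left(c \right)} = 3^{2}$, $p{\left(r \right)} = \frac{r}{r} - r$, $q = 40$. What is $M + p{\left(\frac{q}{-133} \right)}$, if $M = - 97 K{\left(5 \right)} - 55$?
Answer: $- \frac{123251}{133} \approx -926.7$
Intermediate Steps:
$p{\left(r \right)} = 1 - r$
$K{\left(c \right)} = 9$
$M = -928$ ($M = \left(-97\right) 9 - 55 = -873 - 55 = -928$)
$M + p{\left(\frac{q}{-133} \right)} = -928 + \left(1 - \frac{40}{-133}\right) = -928 + \left(1 - 40 \left(- \frac{1}{133}\right)\right) = -928 + \left(1 - - \frac{40}{133}\right) = -928 + \left(1 + \frac{40}{133}\right) = -928 + \frac{173}{133} = - \frac{123251}{133}$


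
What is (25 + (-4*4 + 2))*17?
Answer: 187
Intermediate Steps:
(25 + (-4*4 + 2))*17 = (25 + (-16 + 2))*17 = (25 - 14)*17 = 11*17 = 187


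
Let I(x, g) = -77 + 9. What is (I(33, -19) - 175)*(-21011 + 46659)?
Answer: -6232464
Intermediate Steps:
I(x, g) = -68
(I(33, -19) - 175)*(-21011 + 46659) = (-68 - 175)*(-21011 + 46659) = -243*25648 = -6232464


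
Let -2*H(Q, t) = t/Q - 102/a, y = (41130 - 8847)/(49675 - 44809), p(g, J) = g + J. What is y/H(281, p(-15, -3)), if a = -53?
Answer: -53421191/7490396 ≈ -7.1320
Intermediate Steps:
p(g, J) = J + g
y = 10761/1622 (y = 32283/4866 = 32283*(1/4866) = 10761/1622 ≈ 6.6344)
H(Q, t) = -51/53 - t/(2*Q) (H(Q, t) = -(t/Q - 102/(-53))/2 = -(t/Q - 102*(-1/53))/2 = -(t/Q + 102/53)/2 = -(102/53 + t/Q)/2 = -51/53 - t/(2*Q))
y/H(281, p(-15, -3)) = 10761/(1622*(-51/53 - ½*(-3 - 15)/281)) = 10761/(1622*(-51/53 - ½*(-18)*1/281)) = 10761/(1622*(-51/53 + 9/281)) = 10761/(1622*(-13854/14893)) = (10761/1622)*(-14893/13854) = -53421191/7490396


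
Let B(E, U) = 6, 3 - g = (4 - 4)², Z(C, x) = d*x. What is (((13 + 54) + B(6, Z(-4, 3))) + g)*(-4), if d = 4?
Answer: -304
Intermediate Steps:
Z(C, x) = 4*x
g = 3 (g = 3 - (4 - 4)² = 3 - 1*0² = 3 - 1*0 = 3 + 0 = 3)
(((13 + 54) + B(6, Z(-4, 3))) + g)*(-4) = (((13 + 54) + 6) + 3)*(-4) = ((67 + 6) + 3)*(-4) = (73 + 3)*(-4) = 76*(-4) = -304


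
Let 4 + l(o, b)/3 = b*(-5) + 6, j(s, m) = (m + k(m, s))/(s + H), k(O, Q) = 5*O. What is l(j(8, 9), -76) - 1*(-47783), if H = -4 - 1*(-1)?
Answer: 48929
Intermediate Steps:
H = -3 (H = -4 + 1 = -3)
j(s, m) = 6*m/(-3 + s) (j(s, m) = (m + 5*m)/(s - 3) = (6*m)/(-3 + s) = 6*m/(-3 + s))
l(o, b) = 6 - 15*b (l(o, b) = -12 + 3*(b*(-5) + 6) = -12 + 3*(-5*b + 6) = -12 + 3*(6 - 5*b) = -12 + (18 - 15*b) = 6 - 15*b)
l(j(8, 9), -76) - 1*(-47783) = (6 - 15*(-76)) - 1*(-47783) = (6 + 1140) + 47783 = 1146 + 47783 = 48929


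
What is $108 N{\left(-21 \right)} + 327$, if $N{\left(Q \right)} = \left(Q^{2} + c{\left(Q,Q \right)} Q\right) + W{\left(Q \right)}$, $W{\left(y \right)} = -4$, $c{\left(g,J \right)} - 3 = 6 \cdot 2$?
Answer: $13503$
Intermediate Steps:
$c{\left(g,J \right)} = 15$ ($c{\left(g,J \right)} = 3 + 6 \cdot 2 = 3 + 12 = 15$)
$N{\left(Q \right)} = -4 + Q^{2} + 15 Q$ ($N{\left(Q \right)} = \left(Q^{2} + 15 Q\right) - 4 = -4 + Q^{2} + 15 Q$)
$108 N{\left(-21 \right)} + 327 = 108 \left(-4 + \left(-21\right)^{2} + 15 \left(-21\right)\right) + 327 = 108 \left(-4 + 441 - 315\right) + 327 = 108 \cdot 122 + 327 = 13176 + 327 = 13503$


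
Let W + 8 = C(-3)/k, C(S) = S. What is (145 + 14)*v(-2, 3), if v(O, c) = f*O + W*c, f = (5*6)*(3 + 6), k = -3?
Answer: -89199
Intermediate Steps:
W = -7 (W = -8 - 3/(-3) = -8 - 3*(-⅓) = -8 + 1 = -7)
f = 270 (f = 30*9 = 270)
v(O, c) = -7*c + 270*O (v(O, c) = 270*O - 7*c = -7*c + 270*O)
(145 + 14)*v(-2, 3) = (145 + 14)*(-7*3 + 270*(-2)) = 159*(-21 - 540) = 159*(-561) = -89199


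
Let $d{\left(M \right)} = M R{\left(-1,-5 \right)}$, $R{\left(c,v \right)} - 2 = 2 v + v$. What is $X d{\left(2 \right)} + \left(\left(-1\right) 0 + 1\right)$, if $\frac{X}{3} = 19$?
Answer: $-1481$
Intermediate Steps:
$R{\left(c,v \right)} = 2 + 3 v$ ($R{\left(c,v \right)} = 2 + \left(2 v + v\right) = 2 + 3 v$)
$d{\left(M \right)} = - 13 M$ ($d{\left(M \right)} = M \left(2 + 3 \left(-5\right)\right) = M \left(2 - 15\right) = M \left(-13\right) = - 13 M$)
$X = 57$ ($X = 3 \cdot 19 = 57$)
$X d{\left(2 \right)} + \left(\left(-1\right) 0 + 1\right) = 57 \left(\left(-13\right) 2\right) + \left(\left(-1\right) 0 + 1\right) = 57 \left(-26\right) + \left(0 + 1\right) = -1482 + 1 = -1481$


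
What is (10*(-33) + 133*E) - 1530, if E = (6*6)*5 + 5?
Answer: 22745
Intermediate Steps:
E = 185 (E = 36*5 + 5 = 180 + 5 = 185)
(10*(-33) + 133*E) - 1530 = (10*(-33) + 133*185) - 1530 = (-330 + 24605) - 1530 = 24275 - 1530 = 22745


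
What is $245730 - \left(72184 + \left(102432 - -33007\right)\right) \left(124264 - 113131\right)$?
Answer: $-2311221129$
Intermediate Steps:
$245730 - \left(72184 + \left(102432 - -33007\right)\right) \left(124264 - 113131\right) = 245730 - \left(72184 + \left(102432 + 33007\right)\right) 11133 = 245730 - \left(72184 + 135439\right) 11133 = 245730 - 207623 \cdot 11133 = 245730 - 2311466859 = -2311221129$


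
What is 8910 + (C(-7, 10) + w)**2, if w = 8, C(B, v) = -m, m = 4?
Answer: 8926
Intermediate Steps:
C(B, v) = -4 (C(B, v) = -1*4 = -4)
8910 + (C(-7, 10) + w)**2 = 8910 + (-4 + 8)**2 = 8910 + 4**2 = 8910 + 16 = 8926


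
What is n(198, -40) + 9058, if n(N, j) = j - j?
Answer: 9058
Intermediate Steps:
n(N, j) = 0
n(198, -40) + 9058 = 0 + 9058 = 9058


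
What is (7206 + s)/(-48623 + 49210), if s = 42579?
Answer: 49785/587 ≈ 84.813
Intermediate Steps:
(7206 + s)/(-48623 + 49210) = (7206 + 42579)/(-48623 + 49210) = 49785/587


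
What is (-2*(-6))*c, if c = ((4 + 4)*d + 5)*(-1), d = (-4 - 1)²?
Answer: -2460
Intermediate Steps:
d = 25 (d = (-5)² = 25)
c = -205 (c = ((4 + 4)*25 + 5)*(-1) = (8*25 + 5)*(-1) = (200 + 5)*(-1) = 205*(-1) = -205)
(-2*(-6))*c = -2*(-6)*(-205) = 12*(-205) = -2460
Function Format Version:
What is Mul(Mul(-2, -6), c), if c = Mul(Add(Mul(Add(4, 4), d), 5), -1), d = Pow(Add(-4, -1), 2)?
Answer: -2460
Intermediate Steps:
d = 25 (d = Pow(-5, 2) = 25)
c = -205 (c = Mul(Add(Mul(Add(4, 4), 25), 5), -1) = Mul(Add(Mul(8, 25), 5), -1) = Mul(Add(200, 5), -1) = Mul(205, -1) = -205)
Mul(Mul(-2, -6), c) = Mul(Mul(-2, -6), -205) = Mul(12, -205) = -2460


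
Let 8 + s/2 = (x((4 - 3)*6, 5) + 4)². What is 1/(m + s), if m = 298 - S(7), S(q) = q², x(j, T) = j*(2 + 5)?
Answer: 1/4465 ≈ 0.00022396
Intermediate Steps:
x(j, T) = 7*j (x(j, T) = j*7 = 7*j)
s = 4216 (s = -16 + 2*(7*((4 - 3)*6) + 4)² = -16 + 2*(7*(1*6) + 4)² = -16 + 2*(7*6 + 4)² = -16 + 2*(42 + 4)² = -16 + 2*46² = -16 + 2*2116 = -16 + 4232 = 4216)
m = 249 (m = 298 - 1*7² = 298 - 1*49 = 298 - 49 = 249)
1/(m + s) = 1/(249 + 4216) = 1/4465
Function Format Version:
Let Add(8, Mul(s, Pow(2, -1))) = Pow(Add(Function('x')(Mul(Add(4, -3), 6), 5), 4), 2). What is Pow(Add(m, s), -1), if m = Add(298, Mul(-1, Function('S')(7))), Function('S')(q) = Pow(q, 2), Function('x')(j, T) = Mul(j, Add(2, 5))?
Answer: Rational(1, 4465) ≈ 0.00022396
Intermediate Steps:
Function('x')(j, T) = Mul(7, j) (Function('x')(j, T) = Mul(j, 7) = Mul(7, j))
s = 4216 (s = Add(-16, Mul(2, Pow(Add(Mul(7, Mul(Add(4, -3), 6)), 4), 2))) = Add(-16, Mul(2, Pow(Add(Mul(7, Mul(1, 6)), 4), 2))) = Add(-16, Mul(2, Pow(Add(Mul(7, 6), 4), 2))) = Add(-16, Mul(2, Pow(Add(42, 4), 2))) = Add(-16, Mul(2, Pow(46, 2))) = Add(-16, Mul(2, 2116)) = Add(-16, 4232) = 4216)
m = 249 (m = Add(298, Mul(-1, Pow(7, 2))) = Add(298, Mul(-1, 49)) = Add(298, -49) = 249)
Pow(Add(m, s), -1) = Pow(Add(249, 4216), -1) = Pow(4465, -1) = Rational(1, 4465)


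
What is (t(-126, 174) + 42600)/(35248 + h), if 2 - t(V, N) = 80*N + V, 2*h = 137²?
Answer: 57616/89265 ≈ 0.64545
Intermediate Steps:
h = 18769/2 (h = (½)*137² = (½)*18769 = 18769/2 ≈ 9384.5)
t(V, N) = 2 - V - 80*N (t(V, N) = 2 - (80*N + V) = 2 - (V + 80*N) = 2 + (-V - 80*N) = 2 - V - 80*N)
(t(-126, 174) + 42600)/(35248 + h) = ((2 - 1*(-126) - 80*174) + 42600)/(35248 + 18769/2) = ((2 + 126 - 13920) + 42600)/(89265/2) = (-13792 + 42600)*(2/89265) = 28808*(2/89265) = 57616/89265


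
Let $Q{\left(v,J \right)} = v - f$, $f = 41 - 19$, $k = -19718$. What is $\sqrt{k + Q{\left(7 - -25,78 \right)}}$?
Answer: $2 i \sqrt{4927} \approx 140.39 i$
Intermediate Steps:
$f = 22$ ($f = 41 - 19 = 22$)
$Q{\left(v,J \right)} = -22 + v$ ($Q{\left(v,J \right)} = v - 22 = -22 + v$)
$\sqrt{k + Q{\left(7 - -25,78 \right)}} = \sqrt{-19718 + \left(-22 + \left(7 - -25\right)\right)} = \sqrt{-19718 + \left(-22 + \left(7 + 25\right)\right)} = \sqrt{-19718 + \left(-22 + 32\right)} = \sqrt{-19718 + 10} = \sqrt{-19708} = 2 i \sqrt{4927}$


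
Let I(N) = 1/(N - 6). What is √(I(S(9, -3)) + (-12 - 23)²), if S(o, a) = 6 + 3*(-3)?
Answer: 4*√689/3 ≈ 34.998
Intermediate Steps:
S(o, a) = -3 (S(o, a) = 6 - 9 = -3)
I(N) = 1/(-6 + N)
√(I(S(9, -3)) + (-12 - 23)²) = √(1/(-6 - 3) + (-12 - 23)²) = √(1/(-9) + (-35)²) = √(-⅑ + 1225) = √(11024/9) = 4*√689/3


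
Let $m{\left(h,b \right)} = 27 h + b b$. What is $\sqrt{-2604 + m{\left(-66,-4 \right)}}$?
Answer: $i \sqrt{4370} \approx 66.106 i$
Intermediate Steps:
$m{\left(h,b \right)} = b^{2} + 27 h$ ($m{\left(h,b \right)} = 27 h + b^{2} = b^{2} + 27 h$)
$\sqrt{-2604 + m{\left(-66,-4 \right)}} = \sqrt{-2604 + \left(\left(-4\right)^{2} + 27 \left(-66\right)\right)} = \sqrt{-2604 + \left(16 - 1782\right)} = \sqrt{-2604 - 1766} = \sqrt{-4370} = i \sqrt{4370}$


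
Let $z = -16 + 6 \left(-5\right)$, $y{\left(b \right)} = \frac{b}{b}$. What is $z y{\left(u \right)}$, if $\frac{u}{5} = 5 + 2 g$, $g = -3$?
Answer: $-46$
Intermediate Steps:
$u = -5$ ($u = 5 \left(5 + 2 \left(-3\right)\right) = 5 \left(5 - 6\right) = 5 \left(-1\right) = -5$)
$y{\left(b \right)} = 1$
$z = -46$ ($z = -16 - 30 = -46$)
$z y{\left(u \right)} = \left(-46\right) 1 = -46$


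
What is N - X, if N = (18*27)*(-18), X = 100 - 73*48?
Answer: -5344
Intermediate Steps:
X = -3404 (X = 100 - 3504 = -3404)
N = -8748 (N = 486*(-18) = -8748)
N - X = -8748 - 1*(-3404) = -8748 + 3404 = -5344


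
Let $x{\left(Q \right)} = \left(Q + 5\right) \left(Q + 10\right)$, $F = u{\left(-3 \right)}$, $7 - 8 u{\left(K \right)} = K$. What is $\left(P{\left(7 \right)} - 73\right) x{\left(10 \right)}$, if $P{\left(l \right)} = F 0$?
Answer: $-21900$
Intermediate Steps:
$u{\left(K \right)} = \frac{7}{8} - \frac{K}{8}$
$F = \frac{5}{4}$ ($F = \frac{7}{8} - - \frac{3}{8} = \frac{7}{8} + \frac{3}{8} = \frac{5}{4} \approx 1.25$)
$x{\left(Q \right)} = \left(5 + Q\right) \left(10 + Q\right)$
$P{\left(l \right)} = 0$ ($P{\left(l \right)} = \frac{5}{4} \cdot 0 = 0$)
$\left(P{\left(7 \right)} - 73\right) x{\left(10 \right)} = \left(0 - 73\right) \left(50 + 10^{2} + 15 \cdot 10\right) = - 73 \left(50 + 100 + 150\right) = \left(-73\right) 300 = -21900$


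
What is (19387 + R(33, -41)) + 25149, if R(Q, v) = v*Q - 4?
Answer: 43179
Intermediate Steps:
R(Q, v) = -4 + Q*v (R(Q, v) = Q*v - 4 = -4 + Q*v)
(19387 + R(33, -41)) + 25149 = (19387 + (-4 + 33*(-41))) + 25149 = (19387 + (-4 - 1353)) + 25149 = (19387 - 1357) + 25149 = 18030 + 25149 = 43179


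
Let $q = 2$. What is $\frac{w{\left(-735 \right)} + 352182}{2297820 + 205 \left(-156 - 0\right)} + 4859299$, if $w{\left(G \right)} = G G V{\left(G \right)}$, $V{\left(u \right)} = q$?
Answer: $\frac{458766478283}{94410} \approx 4.8593 \cdot 10^{6}$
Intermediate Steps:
$V{\left(u \right)} = 2$
$w{\left(G \right)} = 2 G^{2}$ ($w{\left(G \right)} = G G 2 = G^{2} \cdot 2 = 2 G^{2}$)
$\frac{w{\left(-735 \right)} + 352182}{2297820 + 205 \left(-156 - 0\right)} + 4859299 = \frac{2 \left(-735\right)^{2} + 352182}{2297820 + 205 \left(-156 - 0\right)} + 4859299 = \frac{2 \cdot 540225 + 352182}{2297820 + 205 \left(-156 + 0\right)} + 4859299 = \frac{1080450 + 352182}{2297820 + 205 \left(-156\right)} + 4859299 = \frac{1432632}{2297820 - 31980} + 4859299 = \frac{1432632}{2265840} + 4859299 = 1432632 \cdot \frac{1}{2265840} + 4859299 = \frac{59693}{94410} + 4859299 = \frac{458766478283}{94410}$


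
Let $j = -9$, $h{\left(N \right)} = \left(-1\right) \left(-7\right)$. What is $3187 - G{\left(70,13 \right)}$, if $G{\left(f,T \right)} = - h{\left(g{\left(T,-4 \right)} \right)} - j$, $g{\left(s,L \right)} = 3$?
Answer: $3185$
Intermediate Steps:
$h{\left(N \right)} = 7$
$G{\left(f,T \right)} = 2$ ($G{\left(f,T \right)} = \left(-1\right) 7 - -9 = -7 + 9 = 2$)
$3187 - G{\left(70,13 \right)} = 3187 - 2 = 3185$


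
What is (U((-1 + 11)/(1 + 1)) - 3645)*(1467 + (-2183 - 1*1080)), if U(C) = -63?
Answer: 6659568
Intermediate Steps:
(U((-1 + 11)/(1 + 1)) - 3645)*(1467 + (-2183 - 1*1080)) = (-63 - 3645)*(1467 + (-2183 - 1*1080)) = -3708*(1467 + (-2183 - 1080)) = -3708*(1467 - 3263) = -3708*(-1796) = 6659568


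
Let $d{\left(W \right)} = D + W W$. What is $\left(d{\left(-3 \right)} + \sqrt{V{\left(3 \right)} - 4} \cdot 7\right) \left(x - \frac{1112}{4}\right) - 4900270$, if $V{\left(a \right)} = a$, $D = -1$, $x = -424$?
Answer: $-4905886 - 4914 i \approx -4.9059 \cdot 10^{6} - 4914.0 i$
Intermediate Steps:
$d{\left(W \right)} = -1 + W^{2}$ ($d{\left(W \right)} = -1 + W W = -1 + W^{2}$)
$\left(d{\left(-3 \right)} + \sqrt{V{\left(3 \right)} - 4} \cdot 7\right) \left(x - \frac{1112}{4}\right) - 4900270 = \left(\left(-1 + \left(-3\right)^{2}\right) + \sqrt{3 - 4} \cdot 7\right) \left(-424 - \frac{1112}{4}\right) - 4900270 = \left(\left(-1 + 9\right) + \sqrt{-1} \cdot 7\right) \left(-424 - 278\right) - 4900270 = \left(8 + i 7\right) \left(-424 - 278\right) - 4900270 = \left(8 + 7 i\right) \left(-702\right) - 4900270 = \left(-5616 - 4914 i\right) - 4900270 = -4905886 - 4914 i$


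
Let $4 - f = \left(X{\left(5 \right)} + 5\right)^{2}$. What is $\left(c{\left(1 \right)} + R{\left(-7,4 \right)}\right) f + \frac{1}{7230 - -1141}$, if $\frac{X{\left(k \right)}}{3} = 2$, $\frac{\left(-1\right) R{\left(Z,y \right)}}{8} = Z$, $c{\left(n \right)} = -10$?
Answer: $- \frac{45052721}{8371} \approx -5382.0$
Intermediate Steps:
$R{\left(Z,y \right)} = - 8 Z$
$X{\left(k \right)} = 6$ ($X{\left(k \right)} = 3 \cdot 2 = 6$)
$f = -117$ ($f = 4 - \left(6 + 5\right)^{2} = 4 - 11^{2} = 4 - 121 = -117$)
$\left(c{\left(1 \right)} + R{\left(-7,4 \right)}\right) f + \frac{1}{7230 - -1141} = \left(-10 - -56\right) \left(-117\right) + \frac{1}{7230 - -1141} = \left(-10 + 56\right) \left(-117\right) + \frac{1}{7230 + 1141} = 46 \left(-117\right) + \frac{1}{8371} = -5382 + \frac{1}{8371} = - \frac{45052721}{8371}$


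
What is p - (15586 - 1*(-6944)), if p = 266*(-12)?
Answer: -25722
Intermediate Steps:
p = -3192
p - (15586 - 1*(-6944)) = -3192 - (15586 - 1*(-6944)) = -3192 - (15586 + 6944) = -3192 - 1*22530 = -3192 - 22530 = -25722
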